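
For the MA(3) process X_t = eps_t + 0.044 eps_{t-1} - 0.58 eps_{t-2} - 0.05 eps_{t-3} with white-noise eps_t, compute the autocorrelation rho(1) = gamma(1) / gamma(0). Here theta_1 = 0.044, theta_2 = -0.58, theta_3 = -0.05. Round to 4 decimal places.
\rho(1) = 0.0354

For an MA(q) process with theta_0 = 1, the autocovariance is
  gamma(k) = sigma^2 * sum_{i=0..q-k} theta_i * theta_{i+k},
and rho(k) = gamma(k) / gamma(0). Sigma^2 cancels.
  numerator   = (1)*(0.044) + (0.044)*(-0.58) + (-0.58)*(-0.05) = 0.04748.
  denominator = (1)^2 + (0.044)^2 + (-0.58)^2 + (-0.05)^2 = 1.340836.
  rho(1) = 0.04748 / 1.340836 = 0.0354.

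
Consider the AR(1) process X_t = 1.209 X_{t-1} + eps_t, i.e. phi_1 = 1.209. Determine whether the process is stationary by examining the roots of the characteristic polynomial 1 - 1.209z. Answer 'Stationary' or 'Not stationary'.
\text{Not stationary}

The AR(p) characteristic polynomial is P(z) = 1 - 1.209z.
Stationarity requires all roots to lie outside the unit circle, i.e. |z| > 1 for every root.
This is linear in z: 1 + (-1.209) z = 0  =>  z = -1/(-1.209) = 0.82713,  |z| = 0.82713.
Moduli of all roots: 0.8271.
All moduli strictly greater than 1? No.
Verdict: Not stationary.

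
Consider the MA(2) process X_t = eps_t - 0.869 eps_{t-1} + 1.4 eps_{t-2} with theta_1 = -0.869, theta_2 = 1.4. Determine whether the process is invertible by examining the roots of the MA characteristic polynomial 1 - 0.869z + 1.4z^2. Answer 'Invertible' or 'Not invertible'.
\text{Not invertible}

The MA(q) characteristic polynomial is P(z) = 1 - 0.869z + 1.4z^2.
Invertibility requires all roots to lie outside the unit circle, i.e. |z| > 1 for every root.
Set 1 + (-0.869) z + (1.4) z^2 = 0, i.e. a z^2 + b z + c = 0 with a = 1.4, b = -0.869, c = 1.
Discriminant D = b^2 - 4ac = (-0.869)^2 - 4*(1.4)*1 = 0.755161 - (5.6) = -4.844839.
D < 0, so the roots are the complex-conjugate pair z = (-b +/- i sqrt(-D)) / (2a) = 0.3104 +/- 0.7861i.
For a conjugate pair |z|^2 = z * conj(z) = (product of roots) = c/a = 1/(1.4) = 0.714286, so |z| = sqrt(0.714286) = 0.8452 for both roots.
Moduli of all roots: 0.8452, 0.8452.
All moduli strictly greater than 1? No.
Verdict: Not invertible.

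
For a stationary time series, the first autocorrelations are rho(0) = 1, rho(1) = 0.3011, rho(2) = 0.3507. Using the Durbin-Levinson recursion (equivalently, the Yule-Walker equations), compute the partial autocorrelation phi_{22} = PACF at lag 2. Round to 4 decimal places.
\phi_{22} = 0.2860

The PACF at lag k is phi_{kk}, the last component of the solution
to the Yule-Walker system G_k phi = r_k where
  (G_k)_{ij} = rho(|i - j|), (r_k)_i = rho(i), i,j = 1..k.
Equivalently, Durbin-Levinson gives phi_{kk} iteratively:
  phi_{11} = rho(1)
  phi_{kk} = [rho(k) - sum_{j=1..k-1} phi_{k-1,j} rho(k-j)]
            / [1 - sum_{j=1..k-1} phi_{k-1,j} rho(j)],
  phi_{k,j} = phi_{k-1,j} - phi_{kk} phi_{k-1,k-j},  j = 1..k-1.
Step k = 1:
  phi_11 = rho(1) = 0.3011.
Step k = 2:
  phi_22 = [rho(2) - phi_11 rho(1)] / [1 - phi_11 rho(1)] = [0.3507 - (0.3011)(0.3011)] / [1 - (0.3011)(0.3011)]
         = 0.26003879 / 0.90933879 = 0.286.
Therefore phi_{22} = 0.2860.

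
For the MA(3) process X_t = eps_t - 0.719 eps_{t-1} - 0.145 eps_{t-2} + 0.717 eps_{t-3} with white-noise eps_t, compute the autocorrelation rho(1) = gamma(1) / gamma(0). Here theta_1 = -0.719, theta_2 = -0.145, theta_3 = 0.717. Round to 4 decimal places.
\rho(1) = -0.3502

For an MA(q) process with theta_0 = 1, the autocovariance is
  gamma(k) = sigma^2 * sum_{i=0..q-k} theta_i * theta_{i+k},
and rho(k) = gamma(k) / gamma(0). Sigma^2 cancels.
  numerator   = (1)*(-0.719) + (-0.719)*(-0.145) + (-0.145)*(0.717) = -0.71871.
  denominator = (1)^2 + (-0.719)^2 + (-0.145)^2 + (0.717)^2 = 2.052075.
  rho(1) = -0.71871 / 2.052075 = -0.3502.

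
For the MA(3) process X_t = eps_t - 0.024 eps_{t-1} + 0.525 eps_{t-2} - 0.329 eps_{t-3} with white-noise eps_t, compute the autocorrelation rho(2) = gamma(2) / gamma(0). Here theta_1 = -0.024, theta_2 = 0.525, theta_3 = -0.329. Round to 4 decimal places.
\rho(2) = 0.3849

For an MA(q) process with theta_0 = 1, the autocovariance is
  gamma(k) = sigma^2 * sum_{i=0..q-k} theta_i * theta_{i+k},
and rho(k) = gamma(k) / gamma(0). Sigma^2 cancels.
  numerator   = (1)*(0.525) + (-0.024)*(-0.329) = 0.532896.
  denominator = (1)^2 + (-0.024)^2 + (0.525)^2 + (-0.329)^2 = 1.384442.
  rho(2) = 0.532896 / 1.384442 = 0.3849.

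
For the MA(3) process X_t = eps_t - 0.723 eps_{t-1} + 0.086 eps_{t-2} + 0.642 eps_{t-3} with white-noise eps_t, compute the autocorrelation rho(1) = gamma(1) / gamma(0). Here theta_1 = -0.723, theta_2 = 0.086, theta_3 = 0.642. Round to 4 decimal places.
\rho(1) = -0.3758

For an MA(q) process with theta_0 = 1, the autocovariance is
  gamma(k) = sigma^2 * sum_{i=0..q-k} theta_i * theta_{i+k},
and rho(k) = gamma(k) / gamma(0). Sigma^2 cancels.
  numerator   = (1)*(-0.723) + (-0.723)*(0.086) + (0.086)*(0.642) = -0.729966.
  denominator = (1)^2 + (-0.723)^2 + (0.086)^2 + (0.642)^2 = 1.942289.
  rho(1) = -0.729966 / 1.942289 = -0.3758.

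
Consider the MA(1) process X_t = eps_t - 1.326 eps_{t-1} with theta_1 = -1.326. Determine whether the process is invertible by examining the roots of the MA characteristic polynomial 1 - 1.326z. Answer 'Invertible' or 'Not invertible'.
\text{Not invertible}

The MA(q) characteristic polynomial is P(z) = 1 - 1.326z.
Invertibility requires all roots to lie outside the unit circle, i.e. |z| > 1 for every root.
This is linear in z: 1 + (-1.326) z = 0  =>  z = -1/(-1.326) = 0.754148,  |z| = 0.754148.
Moduli of all roots: 0.7541.
All moduli strictly greater than 1? No.
Verdict: Not invertible.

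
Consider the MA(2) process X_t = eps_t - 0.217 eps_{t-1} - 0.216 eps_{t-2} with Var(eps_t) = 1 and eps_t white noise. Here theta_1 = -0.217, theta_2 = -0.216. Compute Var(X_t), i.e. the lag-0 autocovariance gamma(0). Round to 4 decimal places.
\gamma(0) = 1.0937

For an MA(q) process X_t = eps_t + sum_i theta_i eps_{t-i} with
Var(eps_t) = sigma^2, the variance is
  gamma(0) = sigma^2 * (1 + sum_i theta_i^2).
  sum_i theta_i^2 = (-0.217)^2 + (-0.216)^2 = 0.047089 + 0.046656 = 0.093745.
  gamma(0) = 1 * (1 + 0.093745) = 1 * 1.093745 = 1.093745, which rounds to 1.0937.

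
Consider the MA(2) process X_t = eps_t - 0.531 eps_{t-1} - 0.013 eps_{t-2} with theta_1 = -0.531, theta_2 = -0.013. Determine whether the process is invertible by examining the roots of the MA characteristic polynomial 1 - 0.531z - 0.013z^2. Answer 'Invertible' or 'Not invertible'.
\text{Invertible}

The MA(q) characteristic polynomial is P(z) = 1 - 0.531z - 0.013z^2.
Invertibility requires all roots to lie outside the unit circle, i.e. |z| > 1 for every root.
Set 1 + (-0.531) z + (-0.013) z^2 = 0, i.e. a z^2 + b z + c = 0 with a = -0.013, b = -0.531, c = 1.
Discriminant D = b^2 - 4ac = (-0.531)^2 - 4*(-0.013)*1 = 0.281961 - (-0.052) = 0.333961.
D >= 0, so the roots are real: z = (-b +/- sqrt(D)) / (2a) = (0.531 +/- 0.577894) / (-0.026).
  z_1 = (0.531 + 0.577894) / (-0.026) = -42.6498,   |z_1| = 42.6498.
  z_2 = (0.531 - 0.577894) / (-0.026) = 1.8036,   |z_2| = 1.8036.
Moduli of all roots: 42.6498, 1.8036.
All moduli strictly greater than 1? Yes.
Verdict: Invertible.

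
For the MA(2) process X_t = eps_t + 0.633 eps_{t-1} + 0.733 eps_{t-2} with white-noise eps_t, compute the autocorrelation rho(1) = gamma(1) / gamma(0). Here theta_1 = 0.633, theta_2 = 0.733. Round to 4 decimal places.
\rho(1) = 0.5660

For an MA(q) process with theta_0 = 1, the autocovariance is
  gamma(k) = sigma^2 * sum_{i=0..q-k} theta_i * theta_{i+k},
and rho(k) = gamma(k) / gamma(0). Sigma^2 cancels.
  numerator   = (1)*(0.633) + (0.633)*(0.733) = 1.096989.
  denominator = (1)^2 + (0.633)^2 + (0.733)^2 = 1.937978.
  rho(1) = 1.096989 / 1.937978 = 0.5660.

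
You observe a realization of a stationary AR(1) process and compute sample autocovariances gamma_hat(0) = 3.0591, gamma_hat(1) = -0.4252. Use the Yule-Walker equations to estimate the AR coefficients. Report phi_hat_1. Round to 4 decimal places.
\hat\phi_{1} = -0.1390

The Yule-Walker equations for an AR(p) process read, in matrix form,
  Gamma_p phi = r_p,   with   (Gamma_p)_{ij} = gamma(|i - j|),
                       (r_p)_i = gamma(i),   i,j = 1..p.
Substitute the sample gammas (Toeplitz matrix and right-hand side of size 1):
  Gamma_p = [[3.0591]]
  r_p     = [-0.4252]
With p = 1 this is the single equation gamma(0) phi_1 = gamma(1):
  phi_hat_1 = gamma(1) / gamma(0) = -0.4252 / 3.0591 = -0.1390.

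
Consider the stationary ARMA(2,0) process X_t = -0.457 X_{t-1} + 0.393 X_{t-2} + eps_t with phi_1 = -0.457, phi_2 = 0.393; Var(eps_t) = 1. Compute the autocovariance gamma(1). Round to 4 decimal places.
\gamma(1) = -2.0556

Multiply the model equation by X_{t-k} and take expectations. With theta_0 = psi_0 = 1 and psi_j the MA(infinity) weights, this gives
  gamma(k) - sum_i phi_i gamma(k-i) = c_k,
  c_k = sigma^2 * sum_{j=k..q} theta_j psi_{j-k}   (c_k = 0 for k > q),
using gamma(-m) = gamma(m).
Pure AR (q = 0): c_0 = sigma^2 = 1, c_k = 0 for k >= 1.
Equations for k = 0, 1, 2 (AR order 2, c_2 = 0):
  (E0) gamma(0) = phi_1 gamma(1) + phi_2 gamma(2) + c_0
  (E1) gamma(1) = phi_1 gamma(0) + phi_2 gamma(1) + c_1
  (E2) gamma(2) = phi_1 gamma(1) + phi_2 gamma(0)
From (E1): gamma(1) = A gamma(0) + B with
  A = phi_1 / (1 - phi_2) = -0.457 / 0.607 = -0.752883,   B = c_1 / (1 - phi_2) = 0 / 0.607 = 0.
Insert (E2) into (E0): gamma(0) (1 - phi_2^2) = phi_1 (1 + phi_2) gamma(1) + c_0.
  phi_1 (1 + phi_2) = (-0.457)(1.393) = -0.636601,   1 - phi_2^2 = 0.845551.
Replace gamma(1) by A gamma(0) + B and collect gamma(0):
  gamma(0) [0.845551 - (-0.636601)(-0.752883)] = c_0 = 1
  gamma(0) * 0.366265 = 1
  gamma(0) = 1 / 0.366265 = 2.730264.
  gamma(1) = A gamma(0) = (-0.752883)(2.730264) = -2.05557.
Therefore gamma(1) = -2.0556 (to 4 decimal places).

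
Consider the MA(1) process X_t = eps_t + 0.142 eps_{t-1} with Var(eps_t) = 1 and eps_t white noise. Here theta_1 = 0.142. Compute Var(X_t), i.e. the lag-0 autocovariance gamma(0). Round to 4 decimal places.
\gamma(0) = 1.0202

For an MA(q) process X_t = eps_t + sum_i theta_i eps_{t-i} with
Var(eps_t) = sigma^2, the variance is
  gamma(0) = sigma^2 * (1 + sum_i theta_i^2).
  sum_i theta_i^2 = (0.142)^2 = 0.020164.
  gamma(0) = 1 * (1 + 0.020164) = 1 * 1.020164 = 1.020164, which rounds to 1.0202.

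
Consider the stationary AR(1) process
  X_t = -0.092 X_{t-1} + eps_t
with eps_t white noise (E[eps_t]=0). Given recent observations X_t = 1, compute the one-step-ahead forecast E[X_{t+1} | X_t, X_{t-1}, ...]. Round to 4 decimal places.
E[X_{t+1} \mid \mathcal F_t] = -0.0920

For an AR(p) model X_t = c + sum_i phi_i X_{t-i} + eps_t, the
one-step-ahead conditional mean is
  E[X_{t+1} | X_t, ...] = c + sum_i phi_i X_{t+1-i}.
Substitute known values:
  E[X_{t+1} | ...] = (-0.092) * (1)
                   = -0.0920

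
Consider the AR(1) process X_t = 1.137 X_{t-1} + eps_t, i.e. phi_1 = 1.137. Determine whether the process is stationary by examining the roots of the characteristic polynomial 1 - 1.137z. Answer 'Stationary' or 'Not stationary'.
\text{Not stationary}

The AR(p) characteristic polynomial is P(z) = 1 - 1.137z.
Stationarity requires all roots to lie outside the unit circle, i.e. |z| > 1 for every root.
This is linear in z: 1 + (-1.137) z = 0  =>  z = -1/(-1.137) = 0.879507,  |z| = 0.879507.
Moduli of all roots: 0.8795.
All moduli strictly greater than 1? No.
Verdict: Not stationary.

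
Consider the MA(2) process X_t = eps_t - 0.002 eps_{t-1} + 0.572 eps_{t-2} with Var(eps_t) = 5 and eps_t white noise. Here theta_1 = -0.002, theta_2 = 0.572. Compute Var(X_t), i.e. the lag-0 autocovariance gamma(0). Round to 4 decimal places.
\gamma(0) = 6.6359

For an MA(q) process X_t = eps_t + sum_i theta_i eps_{t-i} with
Var(eps_t) = sigma^2, the variance is
  gamma(0) = sigma^2 * (1 + sum_i theta_i^2).
  sum_i theta_i^2 = (-0.002)^2 + (0.572)^2 = 0.000004 + 0.327184 = 0.327188.
  gamma(0) = 5 * (1 + 0.327188) = 5 * 1.327188 = 6.63594, which rounds to 6.6359.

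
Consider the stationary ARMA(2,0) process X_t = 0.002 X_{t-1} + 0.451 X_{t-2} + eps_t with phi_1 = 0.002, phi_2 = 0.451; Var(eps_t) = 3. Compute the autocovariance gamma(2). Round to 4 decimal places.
\gamma(2) = 1.6985

Multiply the model equation by X_{t-k} and take expectations. With theta_0 = psi_0 = 1 and psi_j the MA(infinity) weights, this gives
  gamma(k) - sum_i phi_i gamma(k-i) = c_k,
  c_k = sigma^2 * sum_{j=k..q} theta_j psi_{j-k}   (c_k = 0 for k > q),
using gamma(-m) = gamma(m).
Pure AR (q = 0): c_0 = sigma^2 = 3, c_k = 0 for k >= 1.
Equations for k = 0, 1, 2 (AR order 2, c_2 = 0):
  (E0) gamma(0) = phi_1 gamma(1) + phi_2 gamma(2) + c_0
  (E1) gamma(1) = phi_1 gamma(0) + phi_2 gamma(1) + c_1
  (E2) gamma(2) = phi_1 gamma(1) + phi_2 gamma(0)
From (E1): gamma(1) = A gamma(0) + B with
  A = phi_1 / (1 - phi_2) = 0.002 / 0.549 = 0.003643,   B = c_1 / (1 - phi_2) = 0 / 0.549 = 0.
Insert (E2) into (E0): gamma(0) (1 - phi_2^2) = phi_1 (1 + phi_2) gamma(1) + c_0.
  phi_1 (1 + phi_2) = (0.002)(1.451) = 0.002902,   1 - phi_2^2 = 0.796599.
Replace gamma(1) by A gamma(0) + B and collect gamma(0):
  gamma(0) [0.796599 - (0.002902)(0.003643)] = c_0 = 3
  gamma(0) * 0.796588 = 3
  gamma(0) = 3 / 0.796588 = 3.76606.
  gamma(1) = A gamma(0) = (0.003643)(3.76606) = 0.01372.
  gamma(2) = phi_1 gamma(1) + phi_2 gamma(0) = (0.002)(0.01372) + (0.451)(3.76606) = 1.698521.
Therefore gamma(2) = 1.6985 (to 4 decimal places).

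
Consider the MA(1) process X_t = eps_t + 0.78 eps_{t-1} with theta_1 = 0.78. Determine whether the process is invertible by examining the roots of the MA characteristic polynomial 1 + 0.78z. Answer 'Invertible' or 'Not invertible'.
\text{Invertible}

The MA(q) characteristic polynomial is P(z) = 1 + 0.78z.
Invertibility requires all roots to lie outside the unit circle, i.e. |z| > 1 for every root.
This is linear in z: 1 + (0.78) z = 0  =>  z = -1/(0.78) = -1.282051,  |z| = 1.282051.
Moduli of all roots: 1.2821.
All moduli strictly greater than 1? Yes.
Verdict: Invertible.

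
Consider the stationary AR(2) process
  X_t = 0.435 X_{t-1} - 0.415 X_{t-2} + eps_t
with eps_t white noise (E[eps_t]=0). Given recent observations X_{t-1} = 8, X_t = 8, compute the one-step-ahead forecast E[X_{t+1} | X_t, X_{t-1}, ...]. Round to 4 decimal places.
E[X_{t+1} \mid \mathcal F_t] = 0.1600

For an AR(p) model X_t = c + sum_i phi_i X_{t-i} + eps_t, the
one-step-ahead conditional mean is
  E[X_{t+1} | X_t, ...] = c + sum_i phi_i X_{t+1-i}.
Substitute known values:
  E[X_{t+1} | ...] = (0.435) * (8) + (-0.415) * (8)
                   = 0.1600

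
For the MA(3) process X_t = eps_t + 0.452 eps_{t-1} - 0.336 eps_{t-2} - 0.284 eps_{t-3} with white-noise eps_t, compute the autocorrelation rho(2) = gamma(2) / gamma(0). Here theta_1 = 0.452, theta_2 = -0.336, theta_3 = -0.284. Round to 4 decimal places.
\rho(2) = -0.3322

For an MA(q) process with theta_0 = 1, the autocovariance is
  gamma(k) = sigma^2 * sum_{i=0..q-k} theta_i * theta_{i+k},
and rho(k) = gamma(k) / gamma(0). Sigma^2 cancels.
  numerator   = (1)*(-0.336) + (0.452)*(-0.284) = -0.464368.
  denominator = (1)^2 + (0.452)^2 + (-0.336)^2 + (-0.284)^2 = 1.397856.
  rho(2) = -0.464368 / 1.397856 = -0.3322.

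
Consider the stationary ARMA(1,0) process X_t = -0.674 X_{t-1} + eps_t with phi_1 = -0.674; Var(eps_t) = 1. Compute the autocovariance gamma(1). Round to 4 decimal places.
\gamma(1) = -1.2351

Multiply the model equation by X_{t-k} and take expectations. With theta_0 = psi_0 = 1 and psi_j the MA(infinity) weights, this gives
  gamma(k) - sum_i phi_i gamma(k-i) = c_k,
  c_k = sigma^2 * sum_{j=k..q} theta_j psi_{j-k}   (c_k = 0 for k > q),
using gamma(-m) = gamma(m).
Pure AR (q = 0): c_0 = sigma^2 = 1, c_k = 0 for k >= 1.
Equations for k = 0 and k = 1 (AR order 1):
  gamma(0) = phi_1 gamma(1) + c_0
  gamma(1) = phi_1 gamma(0) + c_1
Substituting the second into the first: gamma(0) (1 - phi_1^2) = c_0 + phi_1 c_1, so
  gamma(0) = c_0 / (1 - phi_1^2) = 1 / (1 - (-0.674)^2) = 1 / 0.545724 = 1.832428.
  gamma(1) = phi_1 gamma(0) = (-0.674)(1.832428) = -1.235057.
Therefore gamma(1) = -1.2351 (to 4 decimal places).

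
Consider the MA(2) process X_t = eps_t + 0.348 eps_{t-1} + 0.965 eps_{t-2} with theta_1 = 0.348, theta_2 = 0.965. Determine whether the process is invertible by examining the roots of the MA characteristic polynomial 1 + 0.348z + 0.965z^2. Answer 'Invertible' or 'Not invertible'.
\text{Invertible}

The MA(q) characteristic polynomial is P(z) = 1 + 0.348z + 0.965z^2.
Invertibility requires all roots to lie outside the unit circle, i.e. |z| > 1 for every root.
Set 1 + (0.348) z + (0.965) z^2 = 0, i.e. a z^2 + b z + c = 0 with a = 0.965, b = 0.348, c = 1.
Discriminant D = b^2 - 4ac = (0.348)^2 - 4*(0.965)*1 = 0.121104 - (3.86) = -3.738896.
D < 0, so the roots are the complex-conjugate pair z = (-b +/- i sqrt(-D)) / (2a) = -0.1803 +/- 1.0019i.
For a conjugate pair |z|^2 = z * conj(z) = (product of roots) = c/a = 1/(0.965) = 1.036269, so |z| = sqrt(1.036269) = 1.018 for both roots.
Moduli of all roots: 1.0180, 1.0180.
All moduli strictly greater than 1? Yes.
Verdict: Invertible.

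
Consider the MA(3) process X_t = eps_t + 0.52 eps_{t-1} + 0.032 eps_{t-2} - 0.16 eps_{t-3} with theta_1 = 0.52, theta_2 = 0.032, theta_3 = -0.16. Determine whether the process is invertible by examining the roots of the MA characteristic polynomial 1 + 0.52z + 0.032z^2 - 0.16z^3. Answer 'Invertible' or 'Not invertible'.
\text{Invertible}

The MA(q) characteristic polynomial is P(z) = 1 + 0.52z + 0.032z^2 - 0.16z^3.
Invertibility requires all roots to lie outside the unit circle, i.e. |z| > 1 for every root.
Degree 3: look for a simple real root z0 first, then factor out (1 - z/z0) and solve the remaining quadratic.
Testing z0 = 2.5: P(2.5) = 1 + (0.52)(2.5) + (0.032)(2.5)^2 + (-0.16)(2.5)^3
  = 1 + (1.3) + (0.2) + (-2.5) = 0.  So z_0 = 2.5 is a root, |z_0| = 2.5.
Divide out the factor (1 - 0.4 z) = (1 - z/z0) (since 1/z0 = 0.4):
  P(z) = (1 - 0.4 z)(1 + (0.92) z + (0.4) z^2)
  [check: z-coef 0.92 - (0.4) = 0.52; z^2-coef 0.4 - (0.4)(0.92) = 0.032; z^3-coef -(0.4)(0.4) = -0.16.]
Remaining roots from the quadratic factor 1 + (0.92) z + (0.4) z^2:
  Set 1 + (0.92) z + (0.4) z^2 = 0, i.e. a z^2 + b z + c = 0 with a = 0.4, b = 0.92, c = 1.
  Discriminant D = b^2 - 4ac = (0.92)^2 - 4*(0.4)*1 = 0.8464 - (1.6) = -0.7536.
  D < 0, so the roots are the complex-conjugate pair z = (-b +/- i sqrt(-D)) / (2a) = -1.15 +/- 1.0851i.
  For a conjugate pair |z|^2 = z * conj(z) = (product of roots) = c/a = 1/(0.4) = 2.5, so |z| = sqrt(2.5) = 1.5811 for both roots.
Moduli of all roots: 2.5000, 1.5811, 1.5811.
All moduli strictly greater than 1? Yes.
Verdict: Invertible.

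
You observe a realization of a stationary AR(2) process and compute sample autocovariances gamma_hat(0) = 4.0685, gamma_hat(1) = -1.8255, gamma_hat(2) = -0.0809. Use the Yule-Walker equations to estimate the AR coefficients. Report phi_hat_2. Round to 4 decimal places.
\hat\phi_{2} = -0.2770

The Yule-Walker equations for an AR(p) process read, in matrix form,
  Gamma_p phi = r_p,   with   (Gamma_p)_{ij} = gamma(|i - j|),
                       (r_p)_i = gamma(i),   i,j = 1..p.
Substitute the sample gammas (Toeplitz matrix and right-hand side of size 2):
  Gamma_p = [[4.0685, -1.8255], [-1.8255, 4.0685]]
  r_p     = [-1.8255, -0.0809]
Written out:
  4.0685 phi_1 - 1.8255 phi_2 = -1.8255
  -1.8255 phi_1 + 4.0685 phi_2 = -0.0809
Solve by Cramer's rule:
  det = gamma(0)^2 - gamma(1)^2 = (4.0685)^2 - (-1.8255)^2 = 16.55269225 - 3.33245025 = 13.220242
  phi_hat_1 = [gamma(1) gamma(0) - gamma(1) gamma(2)] / det = [(-1.8255)(4.0685) - (-1.8255)(-0.0809)] / 13.220242 = -7.5747297 / 13.220242 = -0.573
  phi_hat_2 = [gamma(0) gamma(2) - gamma(1)^2] / det = [(4.0685)(-0.0809) - (-1.8255)^2] / 13.220242 = -3.6615919 / 13.220242 = -0.277
So phi_hat = [-0.5730, -0.2770].
Therefore phi_hat_2 = -0.2770.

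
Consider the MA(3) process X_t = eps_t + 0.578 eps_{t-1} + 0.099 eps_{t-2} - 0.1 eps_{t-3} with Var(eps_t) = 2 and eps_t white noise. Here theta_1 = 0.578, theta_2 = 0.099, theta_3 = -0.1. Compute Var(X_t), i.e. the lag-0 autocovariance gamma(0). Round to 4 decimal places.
\gamma(0) = 2.7078

For an MA(q) process X_t = eps_t + sum_i theta_i eps_{t-i} with
Var(eps_t) = sigma^2, the variance is
  gamma(0) = sigma^2 * (1 + sum_i theta_i^2).
  sum_i theta_i^2 = (0.578)^2 + (0.099)^2 + (-0.1)^2 = 0.334084 + 0.009801 + 0.01 = 0.353885.
  gamma(0) = 2 * (1 + 0.353885) = 2 * 1.353885 = 2.70777, which rounds to 2.7078.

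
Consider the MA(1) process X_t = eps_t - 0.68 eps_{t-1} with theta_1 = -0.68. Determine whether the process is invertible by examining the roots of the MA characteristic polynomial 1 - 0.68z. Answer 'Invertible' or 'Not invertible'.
\text{Invertible}

The MA(q) characteristic polynomial is P(z) = 1 - 0.68z.
Invertibility requires all roots to lie outside the unit circle, i.e. |z| > 1 for every root.
This is linear in z: 1 + (-0.68) z = 0  =>  z = -1/(-0.68) = 1.470588,  |z| = 1.470588.
Moduli of all roots: 1.4706.
All moduli strictly greater than 1? Yes.
Verdict: Invertible.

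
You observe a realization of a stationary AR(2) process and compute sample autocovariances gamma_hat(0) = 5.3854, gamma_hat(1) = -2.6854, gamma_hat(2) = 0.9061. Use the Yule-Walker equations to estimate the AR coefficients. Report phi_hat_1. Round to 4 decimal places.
\hat\phi_{1} = -0.5520

The Yule-Walker equations for an AR(p) process read, in matrix form,
  Gamma_p phi = r_p,   with   (Gamma_p)_{ij} = gamma(|i - j|),
                       (r_p)_i = gamma(i),   i,j = 1..p.
Substitute the sample gammas (Toeplitz matrix and right-hand side of size 2):
  Gamma_p = [[5.3854, -2.6854], [-2.6854, 5.3854]]
  r_p     = [-2.6854, 0.9061]
Written out:
  5.3854 phi_1 - 2.6854 phi_2 = -2.6854
  -2.6854 phi_1 + 5.3854 phi_2 = 0.9061
Solve by Cramer's rule:
  det = gamma(0)^2 - gamma(1)^2 = (5.3854)^2 - (-2.6854)^2 = 29.00253316 - 7.21137316 = 21.79116
  phi_hat_1 = [gamma(1) gamma(0) - gamma(1) gamma(2)] / det = [(-2.6854)(5.3854) - (-2.6854)(0.9061)] / 21.79116 = -12.02871222 / 21.79116 = -0.552
  phi_hat_2 = [gamma(0) gamma(2) - gamma(1)^2] / det = [(5.3854)(0.9061) - (-2.6854)^2] / 21.79116 = -2.33166222 / 21.79116 = -0.107
So phi_hat = [-0.5520, -0.1070].
Therefore phi_hat_1 = -0.5520.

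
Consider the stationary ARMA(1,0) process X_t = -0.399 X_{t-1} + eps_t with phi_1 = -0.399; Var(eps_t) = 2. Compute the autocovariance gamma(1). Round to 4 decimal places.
\gamma(1) = -0.9491

Multiply the model equation by X_{t-k} and take expectations. With theta_0 = psi_0 = 1 and psi_j the MA(infinity) weights, this gives
  gamma(k) - sum_i phi_i gamma(k-i) = c_k,
  c_k = sigma^2 * sum_{j=k..q} theta_j psi_{j-k}   (c_k = 0 for k > q),
using gamma(-m) = gamma(m).
Pure AR (q = 0): c_0 = sigma^2 = 2, c_k = 0 for k >= 1.
Equations for k = 0 and k = 1 (AR order 1):
  gamma(0) = phi_1 gamma(1) + c_0
  gamma(1) = phi_1 gamma(0) + c_1
Substituting the second into the first: gamma(0) (1 - phi_1^2) = c_0 + phi_1 c_1, so
  gamma(0) = c_0 / (1 - phi_1^2) = 2 / (1 - (-0.399)^2) = 2 / 0.840799 = 2.37869.
  gamma(1) = phi_1 gamma(0) = (-0.399)(2.37869) = -0.949097.
Therefore gamma(1) = -0.9491 (to 4 decimal places).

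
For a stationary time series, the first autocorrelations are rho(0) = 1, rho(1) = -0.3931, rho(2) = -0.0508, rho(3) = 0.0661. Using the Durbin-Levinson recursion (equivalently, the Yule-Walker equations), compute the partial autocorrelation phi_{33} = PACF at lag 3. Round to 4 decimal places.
\phi_{33} = -0.0681

The PACF at lag k is phi_{kk}, the last component of the solution
to the Yule-Walker system G_k phi = r_k where
  (G_k)_{ij} = rho(|i - j|), (r_k)_i = rho(i), i,j = 1..k.
Equivalently, Durbin-Levinson gives phi_{kk} iteratively:
  phi_{11} = rho(1)
  phi_{kk} = [rho(k) - sum_{j=1..k-1} phi_{k-1,j} rho(k-j)]
            / [1 - sum_{j=1..k-1} phi_{k-1,j} rho(j)],
  phi_{k,j} = phi_{k-1,j} - phi_{kk} phi_{k-1,k-j},  j = 1..k-1.
Step k = 1:
  phi_11 = rho(1) = -0.3931.
Step k = 2:
  phi_22 = [rho(2) - phi_11 rho(1)] / [1 - phi_11 rho(1)] = [-0.0508 - (-0.3931)(-0.3931)] / [1 - (-0.3931)(-0.3931)]
         = -0.20532761 / 0.84547239 = -0.242855.
  Update: phi_21 = phi_11 - phi_22 phi_11 = -0.3931 - (-0.242855)(-0.3931) = -0.488566.
Step k = 3:
  phi_33 = [rho(3) - phi_21 rho(2) - phi_22 rho(1)] / [1 - phi_21 rho(1) - phi_22 rho(2)]
    numerator   = 0.0661 - (-0.488566)(-0.0508) - (-0.242855)(-0.3931) = -0.05418567
    denominator = 1 - (-0.488566)(-0.3931) - (-0.242855)(-0.0508) = 0.79560745
  phi_33 = -0.05418567 / 0.79560745 = -0.0681.
Therefore phi_{33} = -0.0681.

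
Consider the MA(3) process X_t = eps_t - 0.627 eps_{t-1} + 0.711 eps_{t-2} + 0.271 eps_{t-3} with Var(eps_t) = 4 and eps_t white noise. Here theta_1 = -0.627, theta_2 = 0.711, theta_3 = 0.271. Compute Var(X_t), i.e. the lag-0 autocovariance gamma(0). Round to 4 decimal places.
\gamma(0) = 7.8884

For an MA(q) process X_t = eps_t + sum_i theta_i eps_{t-i} with
Var(eps_t) = sigma^2, the variance is
  gamma(0) = sigma^2 * (1 + sum_i theta_i^2).
  sum_i theta_i^2 = (-0.627)^2 + (0.711)^2 + (0.271)^2 = 0.393129 + 0.505521 + 0.073441 = 0.972091.
  gamma(0) = 4 * (1 + 0.972091) = 4 * 1.972091 = 7.888364, which rounds to 7.8884.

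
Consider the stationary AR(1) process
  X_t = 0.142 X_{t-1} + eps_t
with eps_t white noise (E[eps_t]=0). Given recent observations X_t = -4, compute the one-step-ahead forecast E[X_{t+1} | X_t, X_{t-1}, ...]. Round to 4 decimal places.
E[X_{t+1} \mid \mathcal F_t] = -0.5680

For an AR(p) model X_t = c + sum_i phi_i X_{t-i} + eps_t, the
one-step-ahead conditional mean is
  E[X_{t+1} | X_t, ...] = c + sum_i phi_i X_{t+1-i}.
Substitute known values:
  E[X_{t+1} | ...] = (0.142) * (-4)
                   = -0.5680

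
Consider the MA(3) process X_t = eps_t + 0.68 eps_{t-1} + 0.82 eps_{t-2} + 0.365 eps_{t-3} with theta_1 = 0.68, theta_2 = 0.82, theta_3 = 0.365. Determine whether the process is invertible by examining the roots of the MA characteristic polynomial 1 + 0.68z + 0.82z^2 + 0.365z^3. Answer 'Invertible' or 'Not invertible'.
\text{Invertible}

The MA(q) characteristic polynomial is P(z) = 1 + 0.68z + 0.82z^2 + 0.365z^3.
Invertibility requires all roots to lie outside the unit circle, i.e. |z| > 1 for every root.
Degree 3: look for a simple real root z0 first, then factor out (1 - z/z0) and solve the remaining quadratic.
Testing z0 = -2: P(-2) = 1 + (0.68)(-2) + (0.82)(-2)^2 + (0.365)(-2)^3
  = 1 + (-1.36) + (3.28) + (-2.92) = 0.  So z_0 = -2 is a root, |z_0| = 2.
Divide out the factor (1 + 0.5 z) = (1 - z/z0) (since 1/z0 = -0.5):
  P(z) = (1 + 0.5 z)(1 + (0.18) z + (0.73) z^2)
  [check: z-coef 0.18 - (-0.5) = 0.68; z^2-coef 0.73 - (-0.5)(0.18) = 0.82; z^3-coef -(-0.5)(0.73) = 0.365.]
Remaining roots from the quadratic factor 1 + (0.18) z + (0.73) z^2:
  Set 1 + (0.18) z + (0.73) z^2 = 0, i.e. a z^2 + b z + c = 0 with a = 0.73, b = 0.18, c = 1.
  Discriminant D = b^2 - 4ac = (0.18)^2 - 4*(0.73)*1 = 0.0324 - (2.92) = -2.8876.
  D < 0, so the roots are the complex-conjugate pair z = (-b +/- i sqrt(-D)) / (2a) = -0.1233 +/- 1.1639i.
  For a conjugate pair |z|^2 = z * conj(z) = (product of roots) = c/a = 1/(0.73) = 1.369863, so |z| = sqrt(1.369863) = 1.1704 for both roots.
Moduli of all roots: 2.0000, 1.1704, 1.1704.
All moduli strictly greater than 1? Yes.
Verdict: Invertible.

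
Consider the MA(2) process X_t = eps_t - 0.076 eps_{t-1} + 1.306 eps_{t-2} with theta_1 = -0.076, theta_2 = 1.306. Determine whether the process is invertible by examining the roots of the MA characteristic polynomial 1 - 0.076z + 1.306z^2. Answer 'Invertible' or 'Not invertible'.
\text{Not invertible}

The MA(q) characteristic polynomial is P(z) = 1 - 0.076z + 1.306z^2.
Invertibility requires all roots to lie outside the unit circle, i.e. |z| > 1 for every root.
Set 1 + (-0.076) z + (1.306) z^2 = 0, i.e. a z^2 + b z + c = 0 with a = 1.306, b = -0.076, c = 1.
Discriminant D = b^2 - 4ac = (-0.076)^2 - 4*(1.306)*1 = 0.005776 - (5.224) = -5.218224.
D < 0, so the roots are the complex-conjugate pair z = (-b +/- i sqrt(-D)) / (2a) = 0.0291 +/- 0.8746i.
For a conjugate pair |z|^2 = z * conj(z) = (product of roots) = c/a = 1/(1.306) = 0.765697, so |z| = sqrt(0.765697) = 0.875 for both roots.
Moduli of all roots: 0.8750, 0.8750.
All moduli strictly greater than 1? No.
Verdict: Not invertible.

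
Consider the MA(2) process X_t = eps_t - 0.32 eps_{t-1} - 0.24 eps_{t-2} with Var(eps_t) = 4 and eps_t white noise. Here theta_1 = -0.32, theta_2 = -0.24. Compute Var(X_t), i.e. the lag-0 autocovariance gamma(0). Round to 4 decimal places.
\gamma(0) = 4.6400

For an MA(q) process X_t = eps_t + sum_i theta_i eps_{t-i} with
Var(eps_t) = sigma^2, the variance is
  gamma(0) = sigma^2 * (1 + sum_i theta_i^2).
  sum_i theta_i^2 = (-0.32)^2 + (-0.24)^2 = 0.1024 + 0.0576 = 0.16.
  gamma(0) = 4 * (1 + 0.16) = 4 * 1.16 = 4.64, which rounds to 4.6400.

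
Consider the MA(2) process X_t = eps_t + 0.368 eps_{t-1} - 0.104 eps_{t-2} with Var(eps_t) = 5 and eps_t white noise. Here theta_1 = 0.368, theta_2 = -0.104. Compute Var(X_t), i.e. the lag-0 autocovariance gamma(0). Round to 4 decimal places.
\gamma(0) = 5.7312

For an MA(q) process X_t = eps_t + sum_i theta_i eps_{t-i} with
Var(eps_t) = sigma^2, the variance is
  gamma(0) = sigma^2 * (1 + sum_i theta_i^2).
  sum_i theta_i^2 = (0.368)^2 + (-0.104)^2 = 0.135424 + 0.010816 = 0.14624.
  gamma(0) = 5 * (1 + 0.14624) = 5 * 1.14624 = 5.7312.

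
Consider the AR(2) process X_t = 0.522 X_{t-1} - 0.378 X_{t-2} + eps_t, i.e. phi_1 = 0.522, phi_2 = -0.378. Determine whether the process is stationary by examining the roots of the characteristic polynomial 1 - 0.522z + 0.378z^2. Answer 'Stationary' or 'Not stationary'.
\text{Stationary}

The AR(p) characteristic polynomial is P(z) = 1 - 0.522z + 0.378z^2.
Stationarity requires all roots to lie outside the unit circle, i.e. |z| > 1 for every root.
Set 1 + (-0.522) z + (0.378) z^2 = 0, i.e. a z^2 + b z + c = 0 with a = 0.378, b = -0.522, c = 1.
Discriminant D = b^2 - 4ac = (-0.522)^2 - 4*(0.378)*1 = 0.272484 - (1.512) = -1.239516.
D < 0, so the roots are the complex-conjugate pair z = (-b +/- i sqrt(-D)) / (2a) = 0.6905 +/- 1.4727i.
For a conjugate pair |z|^2 = z * conj(z) = (product of roots) = c/a = 1/(0.378) = 2.645503, so |z| = sqrt(2.645503) = 1.6265 for both roots.
Moduli of all roots: 1.6265, 1.6265.
All moduli strictly greater than 1? Yes.
Verdict: Stationary.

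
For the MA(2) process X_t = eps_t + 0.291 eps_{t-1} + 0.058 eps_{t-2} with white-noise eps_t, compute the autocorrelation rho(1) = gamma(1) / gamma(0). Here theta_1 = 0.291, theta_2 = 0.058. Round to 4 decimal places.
\rho(1) = 0.2830

For an MA(q) process with theta_0 = 1, the autocovariance is
  gamma(k) = sigma^2 * sum_{i=0..q-k} theta_i * theta_{i+k},
and rho(k) = gamma(k) / gamma(0). Sigma^2 cancels.
  numerator   = (1)*(0.291) + (0.291)*(0.058) = 0.307878.
  denominator = (1)^2 + (0.291)^2 + (0.058)^2 = 1.088045.
  rho(1) = 0.307878 / 1.088045 = 0.2830.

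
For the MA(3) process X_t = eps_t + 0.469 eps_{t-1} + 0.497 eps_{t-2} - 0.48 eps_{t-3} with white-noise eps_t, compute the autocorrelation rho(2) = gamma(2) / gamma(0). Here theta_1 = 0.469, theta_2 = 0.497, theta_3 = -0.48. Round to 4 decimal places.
\rho(2) = 0.1602

For an MA(q) process with theta_0 = 1, the autocovariance is
  gamma(k) = sigma^2 * sum_{i=0..q-k} theta_i * theta_{i+k},
and rho(k) = gamma(k) / gamma(0). Sigma^2 cancels.
  numerator   = (1)*(0.497) + (0.469)*(-0.48) = 0.27188.
  denominator = (1)^2 + (0.469)^2 + (0.497)^2 + (-0.48)^2 = 1.69737.
  rho(2) = 0.27188 / 1.69737 = 0.1602.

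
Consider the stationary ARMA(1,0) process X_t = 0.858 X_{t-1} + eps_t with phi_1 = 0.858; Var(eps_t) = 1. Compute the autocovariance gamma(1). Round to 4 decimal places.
\gamma(1) = 3.2520

Multiply the model equation by X_{t-k} and take expectations. With theta_0 = psi_0 = 1 and psi_j the MA(infinity) weights, this gives
  gamma(k) - sum_i phi_i gamma(k-i) = c_k,
  c_k = sigma^2 * sum_{j=k..q} theta_j psi_{j-k}   (c_k = 0 for k > q),
using gamma(-m) = gamma(m).
Pure AR (q = 0): c_0 = sigma^2 = 1, c_k = 0 for k >= 1.
Equations for k = 0 and k = 1 (AR order 1):
  gamma(0) = phi_1 gamma(1) + c_0
  gamma(1) = phi_1 gamma(0) + c_1
Substituting the second into the first: gamma(0) (1 - phi_1^2) = c_0 + phi_1 c_1, so
  gamma(0) = c_0 / (1 - phi_1^2) = 1 / (1 - (0.858)^2) = 1 / 0.263836 = 3.790233.
  gamma(1) = phi_1 gamma(0) = (0.858)(3.790233) = 3.25202.
Therefore gamma(1) = 3.2520 (to 4 decimal places).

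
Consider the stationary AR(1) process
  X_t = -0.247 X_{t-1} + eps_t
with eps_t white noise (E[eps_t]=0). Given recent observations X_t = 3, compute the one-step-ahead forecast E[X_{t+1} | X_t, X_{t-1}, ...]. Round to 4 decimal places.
E[X_{t+1} \mid \mathcal F_t] = -0.7410

For an AR(p) model X_t = c + sum_i phi_i X_{t-i} + eps_t, the
one-step-ahead conditional mean is
  E[X_{t+1} | X_t, ...] = c + sum_i phi_i X_{t+1-i}.
Substitute known values:
  E[X_{t+1} | ...] = (-0.247) * (3)
                   = -0.7410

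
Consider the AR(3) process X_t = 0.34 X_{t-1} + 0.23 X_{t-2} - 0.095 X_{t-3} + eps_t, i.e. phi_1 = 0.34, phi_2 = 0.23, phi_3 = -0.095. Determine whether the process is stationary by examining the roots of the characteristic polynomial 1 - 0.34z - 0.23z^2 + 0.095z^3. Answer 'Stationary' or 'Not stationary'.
\text{Stationary}

The AR(p) characteristic polynomial is P(z) = 1 - 0.34z - 0.23z^2 + 0.095z^3.
Stationarity requires all roots to lie outside the unit circle, i.e. |z| > 1 for every root.
Degree 3: look for a simple real root z0 first, then factor out (1 - z/z0) and solve the remaining quadratic.
Testing z0 = -2: P(-2) = 1 + (-0.34)(-2) + (-0.23)(-2)^2 + (0.095)(-2)^3
  = 1 + (0.68) + (-0.92) + (-0.76) = 0.  So z_0 = -2 is a root, |z_0| = 2.
Divide out the factor (1 + 0.5 z) = (1 - z/z0) (since 1/z0 = -0.5):
  P(z) = (1 + 0.5 z)(1 + (-0.84) z + (0.19) z^2)
  [check: z-coef -0.84 - (-0.5) = -0.34; z^2-coef 0.19 - (-0.5)(-0.84) = -0.23; z^3-coef -(-0.5)(0.19) = 0.095.]
Remaining roots from the quadratic factor 1 + (-0.84) z + (0.19) z^2:
  Set 1 + (-0.84) z + (0.19) z^2 = 0, i.e. a z^2 + b z + c = 0 with a = 0.19, b = -0.84, c = 1.
  Discriminant D = b^2 - 4ac = (-0.84)^2 - 4*(0.19)*1 = 0.7056 - (0.76) = -0.0544.
  D < 0, so the roots are the complex-conjugate pair z = (-b +/- i sqrt(-D)) / (2a) = 2.2105 +/- 0.6138i.
  For a conjugate pair |z|^2 = z * conj(z) = (product of roots) = c/a = 1/(0.19) = 5.263158, so |z| = sqrt(5.263158) = 2.2942 for both roots.
Moduli of all roots: 2.0000, 2.2942, 2.2942.
All moduli strictly greater than 1? Yes.
Verdict: Stationary.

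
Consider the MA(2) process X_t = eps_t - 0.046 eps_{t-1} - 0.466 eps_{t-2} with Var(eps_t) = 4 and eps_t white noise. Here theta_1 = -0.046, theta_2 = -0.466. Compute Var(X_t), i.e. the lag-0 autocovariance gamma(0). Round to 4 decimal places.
\gamma(0) = 4.8771

For an MA(q) process X_t = eps_t + sum_i theta_i eps_{t-i} with
Var(eps_t) = sigma^2, the variance is
  gamma(0) = sigma^2 * (1 + sum_i theta_i^2).
  sum_i theta_i^2 = (-0.046)^2 + (-0.466)^2 = 0.002116 + 0.217156 = 0.219272.
  gamma(0) = 4 * (1 + 0.219272) = 4 * 1.219272 = 4.877088, which rounds to 4.8771.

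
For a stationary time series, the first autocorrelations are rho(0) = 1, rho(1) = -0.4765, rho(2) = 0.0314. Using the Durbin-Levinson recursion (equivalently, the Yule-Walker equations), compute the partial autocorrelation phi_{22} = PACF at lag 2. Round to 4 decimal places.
\phi_{22} = -0.2531

The PACF at lag k is phi_{kk}, the last component of the solution
to the Yule-Walker system G_k phi = r_k where
  (G_k)_{ij} = rho(|i - j|), (r_k)_i = rho(i), i,j = 1..k.
Equivalently, Durbin-Levinson gives phi_{kk} iteratively:
  phi_{11} = rho(1)
  phi_{kk} = [rho(k) - sum_{j=1..k-1} phi_{k-1,j} rho(k-j)]
            / [1 - sum_{j=1..k-1} phi_{k-1,j} rho(j)],
  phi_{k,j} = phi_{k-1,j} - phi_{kk} phi_{k-1,k-j},  j = 1..k-1.
Step k = 1:
  phi_11 = rho(1) = -0.4765.
Step k = 2:
  phi_22 = [rho(2) - phi_11 rho(1)] / [1 - phi_11 rho(1)] = [0.0314 - (-0.4765)(-0.4765)] / [1 - (-0.4765)(-0.4765)]
         = -0.19565225 / 0.77294775 = -0.2531.
Therefore phi_{22} = -0.2531.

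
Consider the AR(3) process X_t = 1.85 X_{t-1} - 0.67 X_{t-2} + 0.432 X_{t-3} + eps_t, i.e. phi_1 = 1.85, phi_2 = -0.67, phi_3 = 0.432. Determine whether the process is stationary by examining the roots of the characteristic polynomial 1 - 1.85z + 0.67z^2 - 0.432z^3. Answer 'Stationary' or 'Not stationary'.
\text{Not stationary}

The AR(p) characteristic polynomial is P(z) = 1 - 1.85z + 0.67z^2 - 0.432z^3.
Stationarity requires all roots to lie outside the unit circle, i.e. |z| > 1 for every root.
Degree 3: look for a simple real root z0 first, then factor out (1 - z/z0) and solve the remaining quadratic.
Testing z0 = 0.625: P(0.625) = 1 + (-1.85)(0.625) + (0.67)(0.625)^2 + (-0.432)(0.625)^3
  = 1 + (-1.15625) + (0.261719) + (-0.105469) = 0.  So z_0 = 0.625 is a root, |z_0| = 0.625.
Divide out the factor (1 - 1.6 z) = (1 - z/z0) (since 1/z0 = 1.6):
  P(z) = (1 - 1.6 z)(1 + (-0.25) z + (0.27) z^2)
  [check: z-coef -0.25 - (1.6) = -1.85; z^2-coef 0.27 - (1.6)(-0.25) = 0.67; z^3-coef -(1.6)(0.27) = -0.432.]
Remaining roots from the quadratic factor 1 + (-0.25) z + (0.27) z^2:
  Set 1 + (-0.25) z + (0.27) z^2 = 0, i.e. a z^2 + b z + c = 0 with a = 0.27, b = -0.25, c = 1.
  Discriminant D = b^2 - 4ac = (-0.25)^2 - 4*(0.27)*1 = 0.0625 - (1.08) = -1.0175.
  D < 0, so the roots are the complex-conjugate pair z = (-b +/- i sqrt(-D)) / (2a) = 0.463 +/- 1.868i.
  For a conjugate pair |z|^2 = z * conj(z) = (product of roots) = c/a = 1/(0.27) = 3.703704, so |z| = sqrt(3.703704) = 1.9245 for both roots.
Moduli of all roots: 0.6250, 1.9245, 1.9245.
All moduli strictly greater than 1? No.
Verdict: Not stationary.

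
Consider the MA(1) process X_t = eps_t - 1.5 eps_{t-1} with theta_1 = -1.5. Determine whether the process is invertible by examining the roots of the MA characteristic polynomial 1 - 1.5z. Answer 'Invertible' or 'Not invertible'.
\text{Not invertible}

The MA(q) characteristic polynomial is P(z) = 1 - 1.5z.
Invertibility requires all roots to lie outside the unit circle, i.e. |z| > 1 for every root.
This is linear in z: 1 + (-1.5) z = 0  =>  z = -1/(-1.5) = 0.666667,  |z| = 0.666667.
Moduli of all roots: 0.6667.
All moduli strictly greater than 1? No.
Verdict: Not invertible.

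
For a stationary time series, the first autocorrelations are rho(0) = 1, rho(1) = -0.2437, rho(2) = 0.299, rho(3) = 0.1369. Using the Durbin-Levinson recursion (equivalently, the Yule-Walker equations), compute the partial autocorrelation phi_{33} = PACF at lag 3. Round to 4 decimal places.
\phi_{33} = 0.2880

The PACF at lag k is phi_{kk}, the last component of the solution
to the Yule-Walker system G_k phi = r_k where
  (G_k)_{ij} = rho(|i - j|), (r_k)_i = rho(i), i,j = 1..k.
Equivalently, Durbin-Levinson gives phi_{kk} iteratively:
  phi_{11} = rho(1)
  phi_{kk} = [rho(k) - sum_{j=1..k-1} phi_{k-1,j} rho(k-j)]
            / [1 - sum_{j=1..k-1} phi_{k-1,j} rho(j)],
  phi_{k,j} = phi_{k-1,j} - phi_{kk} phi_{k-1,k-j},  j = 1..k-1.
Step k = 1:
  phi_11 = rho(1) = -0.2437.
Step k = 2:
  phi_22 = [rho(2) - phi_11 rho(1)] / [1 - phi_11 rho(1)] = [0.299 - (-0.2437)(-0.2437)] / [1 - (-0.2437)(-0.2437)]
         = 0.23961031 / 0.94061031 = 0.254739.
  Update: phi_21 = phi_11 - phi_22 phi_11 = -0.2437 - (0.254739)(-0.2437) = -0.18162.
Step k = 3:
  phi_33 = [rho(3) - phi_21 rho(2) - phi_22 rho(1)] / [1 - phi_21 rho(1) - phi_22 rho(2)]
    numerator   = 0.1369 - (-0.18162)(0.299) - (0.254739)(-0.2437) = 0.25328434
    denominator = 1 - (-0.18162)(-0.2437) - (0.254739)(0.299) = 0.87957217
  phi_33 = 0.25328434 / 0.87957217 = 0.288.
Therefore phi_{33} = 0.2880.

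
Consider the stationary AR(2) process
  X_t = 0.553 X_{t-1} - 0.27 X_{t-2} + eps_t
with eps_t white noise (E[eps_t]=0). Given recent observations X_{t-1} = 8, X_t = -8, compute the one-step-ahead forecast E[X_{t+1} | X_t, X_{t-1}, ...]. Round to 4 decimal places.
E[X_{t+1} \mid \mathcal F_t] = -6.5840

For an AR(p) model X_t = c + sum_i phi_i X_{t-i} + eps_t, the
one-step-ahead conditional mean is
  E[X_{t+1} | X_t, ...] = c + sum_i phi_i X_{t+1-i}.
Substitute known values:
  E[X_{t+1} | ...] = (0.553) * (-8) + (-0.27) * (8)
                   = -6.5840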